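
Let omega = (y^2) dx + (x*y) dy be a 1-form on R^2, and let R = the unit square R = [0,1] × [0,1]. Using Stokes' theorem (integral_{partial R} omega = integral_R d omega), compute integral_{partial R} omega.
integral_(partial R) omega = -1/2

Stokes: integral_partial_R omega = integral_R d omega with d omega = (∂Q/∂x - ∂P/∂y) dx ∧ dy.
  ∂Q/∂x = y
  ∂P/∂y = 2*y
  integrand = ∂Q/∂x - ∂P/∂y = -y.
Integrating over R: integral_0^1 integral_0^1 (-y) dx dy = -1/2.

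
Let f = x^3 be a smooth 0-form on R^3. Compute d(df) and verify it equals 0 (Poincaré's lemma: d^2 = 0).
d(df) = 0

Step 1: df = sum_i (∂f/∂x_i) dx_i = (3*x^2) dx + (0) dy + (0) dz.
Step 2: Apply d again. Using the 1-form formula, the coefficient of dx ∧ dy in d(df) is ∂^2 f/∂x ∂y - ∂^2 f/∂y ∂x = (0) - (0) = 0 (equality of mixed partials for smooth f).
Similarly for dx ∧ dz and dy ∧ dz — all coefficients vanish. So d(df) = 0.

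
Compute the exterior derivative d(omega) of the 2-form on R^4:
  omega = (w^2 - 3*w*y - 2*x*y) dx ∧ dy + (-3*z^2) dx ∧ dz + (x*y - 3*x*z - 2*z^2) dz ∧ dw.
d(omega) = (2*w - 3*y) dx ∧ dy ∧ dw + (y - 3*z) dx ∧ dz ∧ dw + (x) dy ∧ dz ∧ dw

For a 2-form omega = sum_{i<j} g_{ij} dx_i ∧ dx_j, the exterior derivative is
  d(omega) = sum_{i<j} d(g_{ij}) ∧ dx_i ∧ dx_j = sum_{i<j, k} (∂g_{ij}/∂x_k) dx_k ∧ dx_i ∧ dx_j.
Expand each term, using dx_k ∧ dx_i ∧ dx_j = sgn(permutation) dx_{(a)} ∧ dx_{(b)} ∧ dx_{(c)} with (a < b < c) sorted:
  d(w^2 - 3*w*y - 2*x*y) includes (∂/∂w)(w^2 - 3*w*y - 2*x*y) dw = (2*w - 3*y) dw, which multiplied by dx ∧ dy gives (2*w - 3*y) dx ∧ dy ∧ dw
  d(x*y - 3*x*z - 2*z^2) includes (∂/∂x)(x*y - 3*x*z - 2*z^2) dx = (y - 3*z) dx, which multiplied by dz ∧ dw gives (y - 3*z) dx ∧ dz ∧ dw
  d(x*y - 3*x*z - 2*z^2) includes (∂/∂y)(x*y - 3*x*z - 2*z^2) dy = (x) dy, which multiplied by dz ∧ dw gives (x) dy ∧ dz ∧ dw
Collecting like 3-forms: d(omega) = (2*w - 3*y) dx ∧ dy ∧ dw + (y - 3*z) dx ∧ dz ∧ dw + (x) dy ∧ dz ∧ dw.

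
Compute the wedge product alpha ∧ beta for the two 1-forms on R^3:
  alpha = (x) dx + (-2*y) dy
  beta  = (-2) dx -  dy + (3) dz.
alpha ∧ beta = (-x - 4*y) dx ∧ dy + (3*x) dx ∧ dz + (-6*y) dy ∧ dz

Distribute the wedge, using dx_i ∧ dx_j = -dx_j ∧ dx_i and dx_i ∧ dx_i = 0. For each pair (i, j) with i < j, the coefficient of dx_i ∧ dx_j in alpha ∧ beta is (alpha_i * beta_j - alpha_j * beta_i). Collecting: alpha ∧ beta = (-x - 4*y) dx ∧ dy + (3*x) dx ∧ dz + (-6*y) dy ∧ dz.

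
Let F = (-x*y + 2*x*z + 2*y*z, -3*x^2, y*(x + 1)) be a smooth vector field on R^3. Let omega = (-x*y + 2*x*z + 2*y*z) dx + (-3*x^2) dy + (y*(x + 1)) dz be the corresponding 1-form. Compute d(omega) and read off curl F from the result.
d(omega) = (x + 1) dy ∧ dz + (2*x + y) dz ∧ dx + (-5*x - 2*z) dx ∧ dy; curl F = (x + 1, 2*x + y, -5*x - 2*z)

d omega = sum_{i<j} (∂f_j/∂x_i - ∂f_i/∂x_j) dx_i ∧ dx_j. Under the identification (dy ∧ dz, dz ∧ dx, dx ∧ dy) ↔ (e_x, e_y, e_z), the coefficients are exactly the components of curl F. Compute:
  ∂R/∂y - ∂Q/∂z = (x + 1) - (0) = x + 1
  ∂P/∂z - ∂R/∂x = (2*x + 2*y) - (y) = 2*x + y
  ∂Q/∂x - ∂P/∂y = (-6*x) - (-x + 2*z) = -5*x - 2*z.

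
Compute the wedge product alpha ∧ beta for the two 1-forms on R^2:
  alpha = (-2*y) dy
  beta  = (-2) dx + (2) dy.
alpha ∧ beta = (-4*y) dx ∧ dy

Distribute the wedge, using dx_i ∧ dx_j = -dx_j ∧ dx_i and dx_i ∧ dx_i = 0. For each pair (i, j) with i < j, the coefficient of dx_i ∧ dx_j in alpha ∧ beta is (alpha_i * beta_j - alpha_j * beta_i). Collecting: alpha ∧ beta = (-4*y) dx ∧ dy.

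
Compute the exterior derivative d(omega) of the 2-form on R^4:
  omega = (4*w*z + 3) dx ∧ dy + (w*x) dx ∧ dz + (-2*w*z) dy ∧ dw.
d(omega) = (4*w) dx ∧ dy ∧ dz + (4*z) dx ∧ dy ∧ dw + (x) dx ∧ dz ∧ dw + (2*w) dy ∧ dz ∧ dw

For a 2-form omega = sum_{i<j} g_{ij} dx_i ∧ dx_j, the exterior derivative is
  d(omega) = sum_{i<j} d(g_{ij}) ∧ dx_i ∧ dx_j = sum_{i<j, k} (∂g_{ij}/∂x_k) dx_k ∧ dx_i ∧ dx_j.
Expand each term, using dx_k ∧ dx_i ∧ dx_j = sgn(permutation) dx_{(a)} ∧ dx_{(b)} ∧ dx_{(c)} with (a < b < c) sorted:
  d(4*w*z + 3) includes (∂/∂z)(4*w*z + 3) dz = (4*w) dz, which multiplied by dx ∧ dy gives (4*w) dx ∧ dy ∧ dz
  d(4*w*z + 3) includes (∂/∂w)(4*w*z + 3) dw = (4*z) dw, which multiplied by dx ∧ dy gives (4*z) dx ∧ dy ∧ dw
  d(w*x) includes (∂/∂w)(w*x) dw = (x) dw, which multiplied by dx ∧ dz gives (x) dx ∧ dz ∧ dw
  d(-2*w*z) includes (∂/∂z)(-2*w*z) dz = (-2*w) dz, which multiplied by dy ∧ dw gives (2*w) dy ∧ dz ∧ dw
Collecting like 3-forms: d(omega) = (4*w) dx ∧ dy ∧ dz + (4*z) dx ∧ dy ∧ dw + (x) dx ∧ dz ∧ dw + (2*w) dy ∧ dz ∧ dw.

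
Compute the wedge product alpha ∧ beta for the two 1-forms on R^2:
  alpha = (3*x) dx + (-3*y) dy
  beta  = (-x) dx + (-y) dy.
alpha ∧ beta = (-6*x*y) dx ∧ dy

Distribute the wedge, using dx_i ∧ dx_j = -dx_j ∧ dx_i and dx_i ∧ dx_i = 0. For each pair (i, j) with i < j, the coefficient of dx_i ∧ dx_j in alpha ∧ beta is (alpha_i * beta_j - alpha_j * beta_i). Collecting: alpha ∧ beta = (-6*x*y) dx ∧ dy.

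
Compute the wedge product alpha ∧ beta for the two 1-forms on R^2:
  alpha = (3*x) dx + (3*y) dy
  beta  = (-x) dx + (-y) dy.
alpha ∧ beta = 0

Distribute the wedge, using dx_i ∧ dx_j = -dx_j ∧ dx_i and dx_i ∧ dx_i = 0. For each pair (i, j) with i < j, the coefficient of dx_i ∧ dx_j in alpha ∧ beta is (alpha_i * beta_j - alpha_j * beta_i). Collecting: alpha ∧ beta = 0.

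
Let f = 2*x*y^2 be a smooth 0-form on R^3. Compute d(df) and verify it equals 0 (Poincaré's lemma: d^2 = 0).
d(df) = 0

Step 1: df = sum_i (∂f/∂x_i) dx_i = (2*y^2) dx + (4*x*y) dy + (0) dz.
Step 2: Apply d again. Using the 1-form formula, the coefficient of dx ∧ dy in d(df) is ∂^2 f/∂x ∂y - ∂^2 f/∂y ∂x = (4*y) - (4*y) = 0 (equality of mixed partials for smooth f).
Similarly for dx ∧ dz and dy ∧ dz — all coefficients vanish. So d(df) = 0.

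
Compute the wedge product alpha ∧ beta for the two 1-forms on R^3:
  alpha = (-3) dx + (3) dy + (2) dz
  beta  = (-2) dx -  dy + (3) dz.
alpha ∧ beta = (9) dx ∧ dy + (-5) dx ∧ dz + (11) dy ∧ dz

Distribute the wedge, using dx_i ∧ dx_j = -dx_j ∧ dx_i and dx_i ∧ dx_i = 0. For each pair (i, j) with i < j, the coefficient of dx_i ∧ dx_j in alpha ∧ beta is (alpha_i * beta_j - alpha_j * beta_i). Collecting: alpha ∧ beta = (9) dx ∧ dy + (-5) dx ∧ dz + (11) dy ∧ dz.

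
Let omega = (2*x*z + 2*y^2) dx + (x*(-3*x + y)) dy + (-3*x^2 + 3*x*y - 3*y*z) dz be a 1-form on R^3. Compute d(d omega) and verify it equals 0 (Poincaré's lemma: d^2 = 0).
d(d omega) = 0

Step 1: d omega = sum_{i<j} (∂f_j/∂x_i - ∂f_i/∂x_j) dx_i ∧ dx_j:
  coeff of dx ∧ dy: -6*x - 3*y
  coeff of dx ∧ dz: -8*x + 3*y
  coeff of dy ∧ dz: 3*x - 3*z
Step 2: Apply d again to each 2-form coefficient. The only possible 3-form in R^3 is dx ∧ dy ∧ dz, with coefficient
  ∂(coeff of dy∧dz)/∂x - ∂(coeff of dx∧dz)/∂y + ∂(coeff of dx∧dy)/∂z
  = ∂/∂x (3*x - 3*z) - ∂/∂y (-8*x + 3*y) + ∂/∂z (-6*x - 3*y).
Each of these terms simplifies to sums of mixed partials that cancel in pairs. The result is 0 (by equality of mixed partials for smooth functions — Schwarz / Clairaut).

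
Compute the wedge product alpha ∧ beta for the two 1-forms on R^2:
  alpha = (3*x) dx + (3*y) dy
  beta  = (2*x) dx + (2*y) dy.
alpha ∧ beta = 0

Distribute the wedge, using dx_i ∧ dx_j = -dx_j ∧ dx_i and dx_i ∧ dx_i = 0. For each pair (i, j) with i < j, the coefficient of dx_i ∧ dx_j in alpha ∧ beta is (alpha_i * beta_j - alpha_j * beta_i). Collecting: alpha ∧ beta = 0.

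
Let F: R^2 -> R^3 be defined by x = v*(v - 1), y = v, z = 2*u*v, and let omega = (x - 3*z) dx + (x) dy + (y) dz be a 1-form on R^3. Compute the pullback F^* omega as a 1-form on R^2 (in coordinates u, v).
F^* omega = (2*v^2) du + (2*v*(-6*u*v + 4*u + v^2 - v)) dv

Using F^*(f dg) = (f ∘ F) d(g ∘ F), substitute each coordinate x_i by F_i(u, v) in f_i, and replace dx_i by d F_i = (∂F_i/∂u) du + (∂F_i/∂v) dv.
  For the x component: f_1(F) = v*(-6*u + v - 1); d F_1 = (0) du + (2*v - 1) dv
  For the y component: f_2(F) = v*(v - 1); d F_2 = (0) du + (1) dv
  For the z component: f_3(F) = v; d F_3 = (2*v) du + (2*u) dv
Combining and collecting du, dv coefficients:
  coeff of du: 2*v^2
  coeff of dv: 2*v*(-6*u*v + 4*u + v^2 - v)
F^* omega = (2*v^2) du + (2*v*(-6*u*v + 4*u + v^2 - v)) dv.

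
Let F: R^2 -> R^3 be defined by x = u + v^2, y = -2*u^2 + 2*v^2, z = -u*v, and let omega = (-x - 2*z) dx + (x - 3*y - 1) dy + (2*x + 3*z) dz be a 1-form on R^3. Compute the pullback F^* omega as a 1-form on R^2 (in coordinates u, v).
F^* omega = (-24*u^3 - 4*u^2 + 23*u*v^2 + 3*u - 2*v^3 - v^2) du + (27*u^2*v - 2*u^2 + 2*u*v^2 + 2*u*v - 22*v^3 - 4*v) dv

Using F^*(f dg) = (f ∘ F) d(g ∘ F), substitute each coordinate x_i by F_i(u, v) in f_i, and replace dx_i by d F_i = (∂F_i/∂u) du + (∂F_i/∂v) dv.
  For the x component: f_1(F) = 2*u*v - u - v^2; d F_1 = (1) du + (2*v) dv
  For the y component: f_2(F) = 6*u^2 + u - 5*v^2 - 1; d F_2 = (-4*u) du + (4*v) dv
  For the z component: f_3(F) = -3*u*v + 2*u + 2*v^2; d F_3 = (-v) du + (-u) dv
Combining and collecting du, dv coefficients:
  coeff of du: -24*u^3 - 4*u^2 + 23*u*v^2 + 3*u - 2*v^3 - v^2
  coeff of dv: 27*u^2*v - 2*u^2 + 2*u*v^2 + 2*u*v - 22*v^3 - 4*v
F^* omega = (-24*u^3 - 4*u^2 + 23*u*v^2 + 3*u - 2*v^3 - v^2) du + (27*u^2*v - 2*u^2 + 2*u*v^2 + 2*u*v - 22*v^3 - 4*v) dv.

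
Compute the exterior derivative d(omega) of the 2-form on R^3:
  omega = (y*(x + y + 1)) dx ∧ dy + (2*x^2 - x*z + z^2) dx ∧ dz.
d(omega) = 0

For a 2-form omega = sum_{i<j} g_{ij} dx_i ∧ dx_j, the exterior derivative is
  d(omega) = sum_{i<j} d(g_{ij}) ∧ dx_i ∧ dx_j = sum_{i<j, k} (∂g_{ij}/∂x_k) dx_k ∧ dx_i ∧ dx_j.
Expand each term, using dx_k ∧ dx_i ∧ dx_j = sgn(permutation) dx_{(a)} ∧ dx_{(b)} ∧ dx_{(c)} with (a < b < c) sorted:

Collecting like 3-forms: d(omega) = 0.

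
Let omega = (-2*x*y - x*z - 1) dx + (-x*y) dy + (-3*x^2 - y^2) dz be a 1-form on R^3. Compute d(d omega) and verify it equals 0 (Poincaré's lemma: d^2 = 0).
d(d omega) = 0

Step 1: d omega = sum_{i<j} (∂f_j/∂x_i - ∂f_i/∂x_j) dx_i ∧ dx_j:
  coeff of dx ∧ dy: 2*x - y
  coeff of dx ∧ dz: -5*x
  coeff of dy ∧ dz: -2*y
Step 2: Apply d again to each 2-form coefficient. The only possible 3-form in R^3 is dx ∧ dy ∧ dz, with coefficient
  ∂(coeff of dy∧dz)/∂x - ∂(coeff of dx∧dz)/∂y + ∂(coeff of dx∧dy)/∂z
  = ∂/∂x (-2*y) - ∂/∂y (-5*x) + ∂/∂z (2*x - y).
Each of these terms simplifies to sums of mixed partials that cancel in pairs. The result is 0 (by equality of mixed partials for smooth functions — Schwarz / Clairaut).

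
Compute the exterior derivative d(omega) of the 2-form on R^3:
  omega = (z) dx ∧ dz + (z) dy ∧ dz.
d(omega) = 0

For a 2-form omega = sum_{i<j} g_{ij} dx_i ∧ dx_j, the exterior derivative is
  d(omega) = sum_{i<j} d(g_{ij}) ∧ dx_i ∧ dx_j = sum_{i<j, k} (∂g_{ij}/∂x_k) dx_k ∧ dx_i ∧ dx_j.
Expand each term, using dx_k ∧ dx_i ∧ dx_j = sgn(permutation) dx_{(a)} ∧ dx_{(b)} ∧ dx_{(c)} with (a < b < c) sorted:

Collecting like 3-forms: d(omega) = 0.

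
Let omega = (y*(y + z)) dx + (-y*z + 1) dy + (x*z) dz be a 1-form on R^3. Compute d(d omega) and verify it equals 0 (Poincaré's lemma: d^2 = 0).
d(d omega) = 0

Step 1: d omega = sum_{i<j} (∂f_j/∂x_i - ∂f_i/∂x_j) dx_i ∧ dx_j:
  coeff of dx ∧ dy: -2*y - z
  coeff of dx ∧ dz: -y + z
  coeff of dy ∧ dz: y
Step 2: Apply d again to each 2-form coefficient. The only possible 3-form in R^3 is dx ∧ dy ∧ dz, with coefficient
  ∂(coeff of dy∧dz)/∂x - ∂(coeff of dx∧dz)/∂y + ∂(coeff of dx∧dy)/∂z
  = ∂/∂x (y) - ∂/∂y (-y + z) + ∂/∂z (-2*y - z).
Each of these terms simplifies to sums of mixed partials that cancel in pairs. The result is 0 (by equality of mixed partials for smooth functions — Schwarz / Clairaut).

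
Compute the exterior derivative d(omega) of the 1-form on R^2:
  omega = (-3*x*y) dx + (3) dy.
d(omega) = (3*x) dx ∧ dy

For a 1-form omega = sum_i f_i dx_i, the exterior derivative is
  d(omega) = sum_{i < j} (∂f_j/∂x_i - ∂f_i/∂x_j) dx_i ∧ dx_j.
  coefficient of dx ∧ dy: ∂f_2/∂x - ∂f_1/∂y = ∂(3)/∂x - ∂(-3*x*y)/∂y = 3*x
Assembling: d(omega) = (3*x) dx ∧ dy.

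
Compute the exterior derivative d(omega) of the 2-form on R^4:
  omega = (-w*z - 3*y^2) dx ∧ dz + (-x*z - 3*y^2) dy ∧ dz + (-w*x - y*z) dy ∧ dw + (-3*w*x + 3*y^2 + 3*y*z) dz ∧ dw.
d(omega) = (6*y - z) dx ∧ dy ∧ dz + (-3*w - z) dx ∧ dz ∧ dw + (-w) dx ∧ dy ∧ dw + (7*y + 3*z) dy ∧ dz ∧ dw

For a 2-form omega = sum_{i<j} g_{ij} dx_i ∧ dx_j, the exterior derivative is
  d(omega) = sum_{i<j} d(g_{ij}) ∧ dx_i ∧ dx_j = sum_{i<j, k} (∂g_{ij}/∂x_k) dx_k ∧ dx_i ∧ dx_j.
Expand each term, using dx_k ∧ dx_i ∧ dx_j = sgn(permutation) dx_{(a)} ∧ dx_{(b)} ∧ dx_{(c)} with (a < b < c) sorted:
  d(-w*z - 3*y^2) includes (∂/∂y)(-w*z - 3*y^2) dy = (-6*y) dy, which multiplied by dx ∧ dz gives (6*y) dx ∧ dy ∧ dz
  d(-w*z - 3*y^2) includes (∂/∂w)(-w*z - 3*y^2) dw = (-z) dw, which multiplied by dx ∧ dz gives (-z) dx ∧ dz ∧ dw
  d(-x*z - 3*y^2) includes (∂/∂x)(-x*z - 3*y^2) dx = (-z) dx, which multiplied by dy ∧ dz gives (-z) dx ∧ dy ∧ dz
  d(-w*x - y*z) includes (∂/∂x)(-w*x - y*z) dx = (-w) dx, which multiplied by dy ∧ dw gives (-w) dx ∧ dy ∧ dw
  d(-w*x - y*z) includes (∂/∂z)(-w*x - y*z) dz = (-y) dz, which multiplied by dy ∧ dw gives (y) dy ∧ dz ∧ dw
  d(-3*w*x + 3*y^2 + 3*y*z) includes (∂/∂x)(-3*w*x + 3*y^2 + 3*y*z) dx = (-3*w) dx, which multiplied by dz ∧ dw gives (-3*w) dx ∧ dz ∧ dw
  d(-3*w*x + 3*y^2 + 3*y*z) includes (∂/∂y)(-3*w*x + 3*y^2 + 3*y*z) dy = (6*y + 3*z) dy, which multiplied by dz ∧ dw gives (6*y + 3*z) dy ∧ dz ∧ dw
Collecting like 3-forms: d(omega) = (6*y - z) dx ∧ dy ∧ dz + (-3*w - z) dx ∧ dz ∧ dw + (-w) dx ∧ dy ∧ dw + (7*y + 3*z) dy ∧ dz ∧ dw.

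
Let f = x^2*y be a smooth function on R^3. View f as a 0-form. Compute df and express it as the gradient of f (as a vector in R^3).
df = (2*x*y) dx + (x^2) dy + (0) dz; grad f = (2*x*y, x^2, 0)

For a 0-form f, d f = (∂f/∂x) dx + (∂f/∂y) dy + (∂f/∂z) dz. The components of the vector representation are exactly the entries of grad f in Cartesian coordinates:
  ∂f/∂x = 2*x*y
  ∂f/∂y = x^2
  ∂f/∂z = 0.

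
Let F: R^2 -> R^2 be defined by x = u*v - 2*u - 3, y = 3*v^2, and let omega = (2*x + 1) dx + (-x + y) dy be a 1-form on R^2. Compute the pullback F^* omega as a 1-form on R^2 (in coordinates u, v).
F^* omega = (2*u*v^2 - 8*u*v + 8*u - 5*v + 10) du + (2*u^2*v - 4*u^2 - 6*u*v^2 + 12*u*v - 5*u + 18*v^3 + 18*v) dv

Using F^*(f dg) = (f ∘ F) d(g ∘ F), substitute each coordinate x_i by F_i(u, v) in f_i, and replace dx_i by d F_i = (∂F_i/∂u) du + (∂F_i/∂v) dv.
  For the x component: f_1(F) = 2*u*v - 4*u - 5; d F_1 = (v - 2) du + (u) dv
  For the y component: f_2(F) = -u*v + 2*u + 3*v^2 + 3; d F_2 = (0) du + (6*v) dv
Combining and collecting du, dv coefficients:
  coeff of du: 2*u*v^2 - 8*u*v + 8*u - 5*v + 10
  coeff of dv: 2*u^2*v - 4*u^2 - 6*u*v^2 + 12*u*v - 5*u + 18*v^3 + 18*v
F^* omega = (2*u*v^2 - 8*u*v + 8*u - 5*v + 10) du + (2*u^2*v - 4*u^2 - 6*u*v^2 + 12*u*v - 5*u + 18*v^3 + 18*v) dv.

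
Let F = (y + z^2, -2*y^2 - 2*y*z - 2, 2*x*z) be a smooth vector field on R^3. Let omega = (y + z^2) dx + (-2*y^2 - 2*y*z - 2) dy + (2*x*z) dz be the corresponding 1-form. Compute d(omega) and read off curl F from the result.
d(omega) = (2*y) dy ∧ dz + (0) dz ∧ dx + (-1) dx ∧ dy; curl F = (2*y, 0, -1)

d omega = sum_{i<j} (∂f_j/∂x_i - ∂f_i/∂x_j) dx_i ∧ dx_j. Under the identification (dy ∧ dz, dz ∧ dx, dx ∧ dy) ↔ (e_x, e_y, e_z), the coefficients are exactly the components of curl F. Compute:
  ∂R/∂y - ∂Q/∂z = (0) - (-2*y) = 2*y
  ∂P/∂z - ∂R/∂x = (2*z) - (2*z) = 0
  ∂Q/∂x - ∂P/∂y = (0) - (1) = -1.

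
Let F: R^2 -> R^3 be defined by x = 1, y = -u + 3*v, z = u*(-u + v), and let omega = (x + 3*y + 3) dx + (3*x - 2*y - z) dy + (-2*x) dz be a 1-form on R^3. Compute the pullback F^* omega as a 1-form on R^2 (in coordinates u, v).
F^* omega = (-u^2 + u*v + 2*u + 4*v - 3) du + (3*u^2 - 3*u*v + 4*u - 18*v + 9) dv

Using F^*(f dg) = (f ∘ F) d(g ∘ F), substitute each coordinate x_i by F_i(u, v) in f_i, and replace dx_i by d F_i = (∂F_i/∂u) du + (∂F_i/∂v) dv.
  For the x component: f_1(F) = -3*u + 9*v + 4; d F_1 = (0) du + (0) dv
  For the y component: f_2(F) = u^2 - u*v + 2*u - 6*v + 3; d F_2 = (-1) du + (3) dv
  For the z component: f_3(F) = -2; d F_3 = (-2*u + v) du + (u) dv
Combining and collecting du, dv coefficients:
  coeff of du: -u^2 + u*v + 2*u + 4*v - 3
  coeff of dv: 3*u^2 - 3*u*v + 4*u - 18*v + 9
F^* omega = (-u^2 + u*v + 2*u + 4*v - 3) du + (3*u^2 - 3*u*v + 4*u - 18*v + 9) dv.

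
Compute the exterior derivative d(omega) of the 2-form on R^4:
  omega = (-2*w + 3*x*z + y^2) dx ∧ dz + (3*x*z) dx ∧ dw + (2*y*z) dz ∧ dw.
d(omega) = (-2*y) dx ∧ dy ∧ dz + (-3*x - 2) dx ∧ dz ∧ dw + (2*z) dy ∧ dz ∧ dw

For a 2-form omega = sum_{i<j} g_{ij} dx_i ∧ dx_j, the exterior derivative is
  d(omega) = sum_{i<j} d(g_{ij}) ∧ dx_i ∧ dx_j = sum_{i<j, k} (∂g_{ij}/∂x_k) dx_k ∧ dx_i ∧ dx_j.
Expand each term, using dx_k ∧ dx_i ∧ dx_j = sgn(permutation) dx_{(a)} ∧ dx_{(b)} ∧ dx_{(c)} with (a < b < c) sorted:
  d(-2*w + 3*x*z + y^2) includes (∂/∂y)(-2*w + 3*x*z + y^2) dy = (2*y) dy, which multiplied by dx ∧ dz gives (-2*y) dx ∧ dy ∧ dz
  d(-2*w + 3*x*z + y^2) includes (∂/∂w)(-2*w + 3*x*z + y^2) dw = (-2) dw, which multiplied by dx ∧ dz gives (-2) dx ∧ dz ∧ dw
  d(3*x*z) includes (∂/∂z)(3*x*z) dz = (3*x) dz, which multiplied by dx ∧ dw gives (-3*x) dx ∧ dz ∧ dw
  d(2*y*z) includes (∂/∂y)(2*y*z) dy = (2*z) dy, which multiplied by dz ∧ dw gives (2*z) dy ∧ dz ∧ dw
Collecting like 3-forms: d(omega) = (-2*y) dx ∧ dy ∧ dz + (-3*x - 2) dx ∧ dz ∧ dw + (2*z) dy ∧ dz ∧ dw.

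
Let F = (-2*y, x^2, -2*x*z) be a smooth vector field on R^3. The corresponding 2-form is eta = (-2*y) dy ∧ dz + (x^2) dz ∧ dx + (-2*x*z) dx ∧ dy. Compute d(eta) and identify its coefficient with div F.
d(eta) = (-2*x) dx ∧ dy ∧ dz; div F = -2*x

For a 2-form in R^3 of the form above, applying d gives a 3-form with coefficient ∂P/∂x + ∂Q/∂y + ∂R/∂z:
  ∂P/∂x = 0
  ∂Q/∂y = 0
  ∂R/∂z = -2*x
Sum = -2*x, which is exactly div F.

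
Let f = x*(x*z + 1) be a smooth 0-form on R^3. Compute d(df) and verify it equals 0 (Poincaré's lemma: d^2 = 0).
d(df) = 0

Step 1: df = sum_i (∂f/∂x_i) dx_i = (2*x*z + 1) dx + (0) dy + (x^2) dz.
Step 2: Apply d again. Using the 1-form formula, the coefficient of dx ∧ dy in d(df) is ∂^2 f/∂x ∂y - ∂^2 f/∂y ∂x = (0) - (0) = 0 (equality of mixed partials for smooth f).
Similarly for dx ∧ dz and dy ∧ dz — all coefficients vanish. So d(df) = 0.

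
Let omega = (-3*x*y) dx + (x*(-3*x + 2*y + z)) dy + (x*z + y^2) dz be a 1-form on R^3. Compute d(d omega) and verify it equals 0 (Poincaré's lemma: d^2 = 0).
d(d omega) = 0

Step 1: d omega = sum_{i<j} (∂f_j/∂x_i - ∂f_i/∂x_j) dx_i ∧ dx_j:
  coeff of dx ∧ dy: -3*x + 2*y + z
  coeff of dx ∧ dz: z
  coeff of dy ∧ dz: -x + 2*y
Step 2: Apply d again to each 2-form coefficient. The only possible 3-form in R^3 is dx ∧ dy ∧ dz, with coefficient
  ∂(coeff of dy∧dz)/∂x - ∂(coeff of dx∧dz)/∂y + ∂(coeff of dx∧dy)/∂z
  = ∂/∂x (-x + 2*y) - ∂/∂y (z) + ∂/∂z (-3*x + 2*y + z).
Each of these terms simplifies to sums of mixed partials that cancel in pairs. The result is 0 (by equality of mixed partials for smooth functions — Schwarz / Clairaut).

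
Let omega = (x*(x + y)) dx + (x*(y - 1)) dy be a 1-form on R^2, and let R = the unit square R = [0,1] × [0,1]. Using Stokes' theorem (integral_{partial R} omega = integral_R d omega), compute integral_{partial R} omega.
integral_(partial R) omega = -1

Stokes: integral_partial_R omega = integral_R d omega with d omega = (∂Q/∂x - ∂P/∂y) dx ∧ dy.
  ∂Q/∂x = y - 1
  ∂P/∂y = x
  integrand = ∂Q/∂x - ∂P/∂y = -x + y - 1.
Integrating over R: integral_0^1 integral_0^1 (-x + y - 1) dx dy = -1.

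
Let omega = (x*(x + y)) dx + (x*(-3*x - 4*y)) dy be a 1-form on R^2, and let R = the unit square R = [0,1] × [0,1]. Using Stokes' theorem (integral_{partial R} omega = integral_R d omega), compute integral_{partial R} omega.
integral_(partial R) omega = -11/2

Stokes: integral_partial_R omega = integral_R d omega with d omega = (∂Q/∂x - ∂P/∂y) dx ∧ dy.
  ∂Q/∂x = -6*x - 4*y
  ∂P/∂y = x
  integrand = ∂Q/∂x - ∂P/∂y = -7*x - 4*y.
Integrating over R: integral_0^1 integral_0^1 (-7*x - 4*y) dx dy = -11/2.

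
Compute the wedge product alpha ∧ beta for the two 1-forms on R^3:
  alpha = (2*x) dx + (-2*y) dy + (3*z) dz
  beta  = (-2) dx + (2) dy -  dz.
alpha ∧ beta = (4*x - 4*y) dx ∧ dy + (-2*x + 6*z) dx ∧ dz + (2*y - 6*z) dy ∧ dz

Distribute the wedge, using dx_i ∧ dx_j = -dx_j ∧ dx_i and dx_i ∧ dx_i = 0. For each pair (i, j) with i < j, the coefficient of dx_i ∧ dx_j in alpha ∧ beta is (alpha_i * beta_j - alpha_j * beta_i). Collecting: alpha ∧ beta = (4*x - 4*y) dx ∧ dy + (-2*x + 6*z) dx ∧ dz + (2*y - 6*z) dy ∧ dz.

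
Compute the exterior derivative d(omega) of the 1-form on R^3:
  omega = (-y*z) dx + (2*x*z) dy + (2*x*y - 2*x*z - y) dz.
d(omega) = (3*z) dx ∧ dy + (3*y - 2*z) dx ∧ dz + (-1) dy ∧ dz

For a 1-form omega = sum_i f_i dx_i, the exterior derivative is
  d(omega) = sum_{i < j} (∂f_j/∂x_i - ∂f_i/∂x_j) dx_i ∧ dx_j.
  coefficient of dx ∧ dy: ∂f_2/∂x - ∂f_1/∂y = ∂(2*x*z)/∂x - ∂(-y*z)/∂y = 3*z
  coefficient of dx ∧ dz: ∂f_3/∂x - ∂f_1/∂z = ∂(2*x*y - 2*x*z - y)/∂x - ∂(-y*z)/∂z = 3*y - 2*z
  coefficient of dy ∧ dz: ∂f_3/∂y - ∂f_2/∂z = ∂(2*x*y - 2*x*z - y)/∂y - ∂(2*x*z)/∂z = -1
Assembling: d(omega) = (3*z) dx ∧ dy + (3*y - 2*z) dx ∧ dz + (-1) dy ∧ dz.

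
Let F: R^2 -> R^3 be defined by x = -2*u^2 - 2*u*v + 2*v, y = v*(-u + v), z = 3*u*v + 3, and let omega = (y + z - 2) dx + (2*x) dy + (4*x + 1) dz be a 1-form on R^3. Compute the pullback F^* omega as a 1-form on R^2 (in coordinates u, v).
F^* omega = (-28*u^2*v - 28*u*v^2 - 4*u - 2*v^3 + 20*v^2 + v) du + (-20*u^3 - 32*u^2*v - 10*u*v^2 + 24*u*v + u + 10*v^2 + 2) dv

Using F^*(f dg) = (f ∘ F) d(g ∘ F), substitute each coordinate x_i by F_i(u, v) in f_i, and replace dx_i by d F_i = (∂F_i/∂u) du + (∂F_i/∂v) dv.
  For the x component: f_1(F) = 2*u*v + v^2 + 1; d F_1 = (-4*u - 2*v) du + (2 - 2*u) dv
  For the y component: f_2(F) = -4*u^2 - 4*u*v + 4*v; d F_2 = (-v) du + (-u + 2*v) dv
  For the z component: f_3(F) = -8*u^2 - 8*u*v + 8*v + 1; d F_3 = (3*v) du + (3*u) dv
Combining and collecting du, dv coefficients:
  coeff of du: -28*u^2*v - 28*u*v^2 - 4*u - 2*v^3 + 20*v^2 + v
  coeff of dv: -20*u^3 - 32*u^2*v - 10*u*v^2 + 24*u*v + u + 10*v^2 + 2
F^* omega = (-28*u^2*v - 28*u*v^2 - 4*u - 2*v^3 + 20*v^2 + v) du + (-20*u^3 - 32*u^2*v - 10*u*v^2 + 24*u*v + u + 10*v^2 + 2) dv.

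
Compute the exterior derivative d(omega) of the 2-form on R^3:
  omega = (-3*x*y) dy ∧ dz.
d(omega) = (-3*y) dx ∧ dy ∧ dz

For a 2-form omega = sum_{i<j} g_{ij} dx_i ∧ dx_j, the exterior derivative is
  d(omega) = sum_{i<j} d(g_{ij}) ∧ dx_i ∧ dx_j = sum_{i<j, k} (∂g_{ij}/∂x_k) dx_k ∧ dx_i ∧ dx_j.
Expand each term, using dx_k ∧ dx_i ∧ dx_j = sgn(permutation) dx_{(a)} ∧ dx_{(b)} ∧ dx_{(c)} with (a < b < c) sorted:
  d(-3*x*y) includes (∂/∂x)(-3*x*y) dx = (-3*y) dx, which multiplied by dy ∧ dz gives (-3*y) dx ∧ dy ∧ dz
Collecting like 3-forms: d(omega) = (-3*y) dx ∧ dy ∧ dz.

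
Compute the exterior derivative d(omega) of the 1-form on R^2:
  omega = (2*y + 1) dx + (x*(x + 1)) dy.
d(omega) = (2*x - 1) dx ∧ dy

For a 1-form omega = sum_i f_i dx_i, the exterior derivative is
  d(omega) = sum_{i < j} (∂f_j/∂x_i - ∂f_i/∂x_j) dx_i ∧ dx_j.
  coefficient of dx ∧ dy: ∂f_2/∂x - ∂f_1/∂y = ∂(x*(x + 1))/∂x - ∂(2*y + 1)/∂y = 2*x - 1
Assembling: d(omega) = (2*x - 1) dx ∧ dy.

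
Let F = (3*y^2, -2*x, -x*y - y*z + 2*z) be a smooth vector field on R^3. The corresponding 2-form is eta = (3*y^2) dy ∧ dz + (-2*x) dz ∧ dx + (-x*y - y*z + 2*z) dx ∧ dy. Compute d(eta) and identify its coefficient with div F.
d(eta) = (2 - y) dx ∧ dy ∧ dz; div F = 2 - y

For a 2-form in R^3 of the form above, applying d gives a 3-form with coefficient ∂P/∂x + ∂Q/∂y + ∂R/∂z:
  ∂P/∂x = 0
  ∂Q/∂y = 0
  ∂R/∂z = 2 - y
Sum = 2 - y, which is exactly div F.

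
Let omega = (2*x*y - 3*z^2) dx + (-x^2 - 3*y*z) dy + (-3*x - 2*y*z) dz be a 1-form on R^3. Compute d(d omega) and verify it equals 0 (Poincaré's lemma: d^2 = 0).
d(d omega) = 0

Step 1: d omega = sum_{i<j} (∂f_j/∂x_i - ∂f_i/∂x_j) dx_i ∧ dx_j:
  coeff of dx ∧ dy: -4*x
  coeff of dx ∧ dz: 6*z - 3
  coeff of dy ∧ dz: 3*y - 2*z
Step 2: Apply d again to each 2-form coefficient. The only possible 3-form in R^3 is dx ∧ dy ∧ dz, with coefficient
  ∂(coeff of dy∧dz)/∂x - ∂(coeff of dx∧dz)/∂y + ∂(coeff of dx∧dy)/∂z
  = ∂/∂x (3*y - 2*z) - ∂/∂y (6*z - 3) + ∂/∂z (-4*x).
Each of these terms simplifies to sums of mixed partials that cancel in pairs. The result is 0 (by equality of mixed partials for smooth functions — Schwarz / Clairaut).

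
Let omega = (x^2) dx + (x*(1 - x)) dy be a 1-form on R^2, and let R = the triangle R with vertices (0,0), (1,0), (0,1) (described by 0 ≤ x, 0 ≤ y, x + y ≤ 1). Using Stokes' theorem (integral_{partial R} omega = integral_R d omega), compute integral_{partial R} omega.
integral_(partial R) omega = 1/6

Stokes: integral_partial_R omega = integral_R d omega with d omega = (∂Q/∂x - ∂P/∂y) dx ∧ dy.
  ∂Q/∂x = 1 - 2*x
  ∂P/∂y = 0
  integrand = ∂Q/∂x - ∂P/∂y = 1 - 2*x.
Integrating over R: integral_0^1 integral_0^{1-x} (1 - 2*x) dy dx = 1/6.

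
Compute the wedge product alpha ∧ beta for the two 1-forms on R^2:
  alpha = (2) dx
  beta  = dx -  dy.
alpha ∧ beta = (-2) dx ∧ dy

Distribute the wedge, using dx_i ∧ dx_j = -dx_j ∧ dx_i and dx_i ∧ dx_i = 0. For each pair (i, j) with i < j, the coefficient of dx_i ∧ dx_j in alpha ∧ beta is (alpha_i * beta_j - alpha_j * beta_i). Collecting: alpha ∧ beta = (-2) dx ∧ dy.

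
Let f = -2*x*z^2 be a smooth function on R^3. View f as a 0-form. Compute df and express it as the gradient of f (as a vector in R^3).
df = (-2*z^2) dx + (0) dy + (-4*x*z) dz; grad f = (-2*z^2, 0, -4*x*z)

For a 0-form f, d f = (∂f/∂x) dx + (∂f/∂y) dy + (∂f/∂z) dz. The components of the vector representation are exactly the entries of grad f in Cartesian coordinates:
  ∂f/∂x = -2*z^2
  ∂f/∂y = 0
  ∂f/∂z = -4*x*z.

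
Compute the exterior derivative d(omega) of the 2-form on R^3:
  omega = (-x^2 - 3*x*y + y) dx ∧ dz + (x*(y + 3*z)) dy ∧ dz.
d(omega) = (3*x + y + 3*z - 1) dx ∧ dy ∧ dz

For a 2-form omega = sum_{i<j} g_{ij} dx_i ∧ dx_j, the exterior derivative is
  d(omega) = sum_{i<j} d(g_{ij}) ∧ dx_i ∧ dx_j = sum_{i<j, k} (∂g_{ij}/∂x_k) dx_k ∧ dx_i ∧ dx_j.
Expand each term, using dx_k ∧ dx_i ∧ dx_j = sgn(permutation) dx_{(a)} ∧ dx_{(b)} ∧ dx_{(c)} with (a < b < c) sorted:
  d(-x^2 - 3*x*y + y) includes (∂/∂y)(-x^2 - 3*x*y + y) dy = (1 - 3*x) dy, which multiplied by dx ∧ dz gives (3*x - 1) dx ∧ dy ∧ dz
  d(x*(y + 3*z)) includes (∂/∂x)(x*(y + 3*z)) dx = (y + 3*z) dx, which multiplied by dy ∧ dz gives (y + 3*z) dx ∧ dy ∧ dz
Collecting like 3-forms: d(omega) = (3*x + y + 3*z - 1) dx ∧ dy ∧ dz.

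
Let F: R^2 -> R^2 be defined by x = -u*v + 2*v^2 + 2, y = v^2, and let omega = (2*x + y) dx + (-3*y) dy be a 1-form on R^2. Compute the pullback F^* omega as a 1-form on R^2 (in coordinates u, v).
F^* omega = (v*(2*u*v - 5*v^2 - 4)) du + (2*u^2*v - 13*u*v^2 - 4*u + 14*v^3 + 16*v) dv

Using F^*(f dg) = (f ∘ F) d(g ∘ F), substitute each coordinate x_i by F_i(u, v) in f_i, and replace dx_i by d F_i = (∂F_i/∂u) du + (∂F_i/∂v) dv.
  For the x component: f_1(F) = -2*u*v + 5*v^2 + 4; d F_1 = (-v) du + (-u + 4*v) dv
  For the y component: f_2(F) = -3*v^2; d F_2 = (0) du + (2*v) dv
Combining and collecting du, dv coefficients:
  coeff of du: v*(2*u*v - 5*v^2 - 4)
  coeff of dv: 2*u^2*v - 13*u*v^2 - 4*u + 14*v^3 + 16*v
F^* omega = (v*(2*u*v - 5*v^2 - 4)) du + (2*u^2*v - 13*u*v^2 - 4*u + 14*v^3 + 16*v) dv.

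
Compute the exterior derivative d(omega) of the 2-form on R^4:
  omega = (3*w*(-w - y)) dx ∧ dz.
d(omega) = (3*w) dx ∧ dy ∧ dz + (-6*w - 3*y) dx ∧ dz ∧ dw

For a 2-form omega = sum_{i<j} g_{ij} dx_i ∧ dx_j, the exterior derivative is
  d(omega) = sum_{i<j} d(g_{ij}) ∧ dx_i ∧ dx_j = sum_{i<j, k} (∂g_{ij}/∂x_k) dx_k ∧ dx_i ∧ dx_j.
Expand each term, using dx_k ∧ dx_i ∧ dx_j = sgn(permutation) dx_{(a)} ∧ dx_{(b)} ∧ dx_{(c)} with (a < b < c) sorted:
  d(3*w*(-w - y)) includes (∂/∂y)(3*w*(-w - y)) dy = (-3*w) dy, which multiplied by dx ∧ dz gives (3*w) dx ∧ dy ∧ dz
  d(3*w*(-w - y)) includes (∂/∂w)(3*w*(-w - y)) dw = (-6*w - 3*y) dw, which multiplied by dx ∧ dz gives (-6*w - 3*y) dx ∧ dz ∧ dw
Collecting like 3-forms: d(omega) = (3*w) dx ∧ dy ∧ dz + (-6*w - 3*y) dx ∧ dz ∧ dw.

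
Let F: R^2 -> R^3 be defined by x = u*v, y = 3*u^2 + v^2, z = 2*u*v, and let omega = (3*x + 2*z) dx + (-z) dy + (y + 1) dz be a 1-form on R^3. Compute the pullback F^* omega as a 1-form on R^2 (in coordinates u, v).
F^* omega = (v*(-6*u^2 + 7*u*v + 2*v^2 + 2)) du + (u*(6*u^2 + 7*u*v - 2*v^2 + 2)) dv

Using F^*(f dg) = (f ∘ F) d(g ∘ F), substitute each coordinate x_i by F_i(u, v) in f_i, and replace dx_i by d F_i = (∂F_i/∂u) du + (∂F_i/∂v) dv.
  For the x component: f_1(F) = 7*u*v; d F_1 = (v) du + (u) dv
  For the y component: f_2(F) = -2*u*v; d F_2 = (6*u) du + (2*v) dv
  For the z component: f_3(F) = 3*u^2 + v^2 + 1; d F_3 = (2*v) du + (2*u) dv
Combining and collecting du, dv coefficients:
  coeff of du: v*(-6*u^2 + 7*u*v + 2*v^2 + 2)
  coeff of dv: u*(6*u^2 + 7*u*v - 2*v^2 + 2)
F^* omega = (v*(-6*u^2 + 7*u*v + 2*v^2 + 2)) du + (u*(6*u^2 + 7*u*v - 2*v^2 + 2)) dv.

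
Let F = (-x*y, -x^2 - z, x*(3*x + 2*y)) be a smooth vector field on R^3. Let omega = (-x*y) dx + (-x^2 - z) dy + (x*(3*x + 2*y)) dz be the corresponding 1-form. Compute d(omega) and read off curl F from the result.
d(omega) = (2*x + 1) dy ∧ dz + (-6*x - 2*y) dz ∧ dx + (-x) dx ∧ dy; curl F = (2*x + 1, -6*x - 2*y, -x)

d omega = sum_{i<j} (∂f_j/∂x_i - ∂f_i/∂x_j) dx_i ∧ dx_j. Under the identification (dy ∧ dz, dz ∧ dx, dx ∧ dy) ↔ (e_x, e_y, e_z), the coefficients are exactly the components of curl F. Compute:
  ∂R/∂y - ∂Q/∂z = (2*x) - (-1) = 2*x + 1
  ∂P/∂z - ∂R/∂x = (0) - (6*x + 2*y) = -6*x - 2*y
  ∂Q/∂x - ∂P/∂y = (-2*x) - (-x) = -x.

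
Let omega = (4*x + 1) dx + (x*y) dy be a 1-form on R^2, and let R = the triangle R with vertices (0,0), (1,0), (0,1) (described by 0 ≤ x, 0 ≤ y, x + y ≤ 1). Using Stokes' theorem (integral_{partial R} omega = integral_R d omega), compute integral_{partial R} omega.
integral_(partial R) omega = 1/6

Stokes: integral_partial_R omega = integral_R d omega with d omega = (∂Q/∂x - ∂P/∂y) dx ∧ dy.
  ∂Q/∂x = y
  ∂P/∂y = 0
  integrand = ∂Q/∂x - ∂P/∂y = y.
Integrating over R: integral_0^1 integral_0^{1-x} (y) dy dx = 1/6.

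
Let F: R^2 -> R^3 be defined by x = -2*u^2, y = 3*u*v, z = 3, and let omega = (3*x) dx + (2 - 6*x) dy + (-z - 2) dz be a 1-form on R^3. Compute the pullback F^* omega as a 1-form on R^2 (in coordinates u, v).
F^* omega = (24*u^3 + 36*u^2*v + 6*v) du + (36*u^3 + 6*u) dv

Using F^*(f dg) = (f ∘ F) d(g ∘ F), substitute each coordinate x_i by F_i(u, v) in f_i, and replace dx_i by d F_i = (∂F_i/∂u) du + (∂F_i/∂v) dv.
  For the x component: f_1(F) = -6*u^2; d F_1 = (-4*u) du + (0) dv
  For the y component: f_2(F) = 12*u^2 + 2; d F_2 = (3*v) du + (3*u) dv
  For the z component: f_3(F) = -5; d F_3 = (0) du + (0) dv
Combining and collecting du, dv coefficients:
  coeff of du: 24*u^3 + 36*u^2*v + 6*v
  coeff of dv: 36*u^3 + 6*u
F^* omega = (24*u^3 + 36*u^2*v + 6*v) du + (36*u^3 + 6*u) dv.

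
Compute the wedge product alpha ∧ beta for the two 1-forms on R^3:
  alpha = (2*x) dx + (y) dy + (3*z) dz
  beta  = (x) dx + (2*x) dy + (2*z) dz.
alpha ∧ beta = (x*(4*x - y)) dx ∧ dy + (x*z) dx ∧ dz + (2*z*(-3*x + y)) dy ∧ dz

Distribute the wedge, using dx_i ∧ dx_j = -dx_j ∧ dx_i and dx_i ∧ dx_i = 0. For each pair (i, j) with i < j, the coefficient of dx_i ∧ dx_j in alpha ∧ beta is (alpha_i * beta_j - alpha_j * beta_i). Collecting: alpha ∧ beta = (x*(4*x - y)) dx ∧ dy + (x*z) dx ∧ dz + (2*z*(-3*x + y)) dy ∧ dz.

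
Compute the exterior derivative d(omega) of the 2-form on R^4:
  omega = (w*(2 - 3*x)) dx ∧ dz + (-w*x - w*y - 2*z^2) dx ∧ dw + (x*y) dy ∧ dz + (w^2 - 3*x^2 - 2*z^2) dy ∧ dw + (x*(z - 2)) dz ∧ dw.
d(omega) = (-3*x + 5*z) dx ∧ dz ∧ dw + (w - 6*x) dx ∧ dy ∧ dw + (y) dx ∧ dy ∧ dz + (4*z) dy ∧ dz ∧ dw

For a 2-form omega = sum_{i<j} g_{ij} dx_i ∧ dx_j, the exterior derivative is
  d(omega) = sum_{i<j} d(g_{ij}) ∧ dx_i ∧ dx_j = sum_{i<j, k} (∂g_{ij}/∂x_k) dx_k ∧ dx_i ∧ dx_j.
Expand each term, using dx_k ∧ dx_i ∧ dx_j = sgn(permutation) dx_{(a)} ∧ dx_{(b)} ∧ dx_{(c)} with (a < b < c) sorted:
  d(w*(2 - 3*x)) includes (∂/∂w)(w*(2 - 3*x)) dw = (2 - 3*x) dw, which multiplied by dx ∧ dz gives (2 - 3*x) dx ∧ dz ∧ dw
  d(-w*x - w*y - 2*z^2) includes (∂/∂y)(-w*x - w*y - 2*z^2) dy = (-w) dy, which multiplied by dx ∧ dw gives (w) dx ∧ dy ∧ dw
  d(-w*x - w*y - 2*z^2) includes (∂/∂z)(-w*x - w*y - 2*z^2) dz = (-4*z) dz, which multiplied by dx ∧ dw gives (4*z) dx ∧ dz ∧ dw
  d(x*y) includes (∂/∂x)(x*y) dx = (y) dx, which multiplied by dy ∧ dz gives (y) dx ∧ dy ∧ dz
  d(w^2 - 3*x^2 - 2*z^2) includes (∂/∂x)(w^2 - 3*x^2 - 2*z^2) dx = (-6*x) dx, which multiplied by dy ∧ dw gives (-6*x) dx ∧ dy ∧ dw
  d(w^2 - 3*x^2 - 2*z^2) includes (∂/∂z)(w^2 - 3*x^2 - 2*z^2) dz = (-4*z) dz, which multiplied by dy ∧ dw gives (4*z) dy ∧ dz ∧ dw
  d(x*(z - 2)) includes (∂/∂x)(x*(z - 2)) dx = (z - 2) dx, which multiplied by dz ∧ dw gives (z - 2) dx ∧ dz ∧ dw
Collecting like 3-forms: d(omega) = (-3*x + 5*z) dx ∧ dz ∧ dw + (w - 6*x) dx ∧ dy ∧ dw + (y) dx ∧ dy ∧ dz + (4*z) dy ∧ dz ∧ dw.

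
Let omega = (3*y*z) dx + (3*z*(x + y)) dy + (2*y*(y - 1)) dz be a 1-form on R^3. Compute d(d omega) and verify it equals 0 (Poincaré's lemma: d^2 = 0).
d(d omega) = 0

Step 1: d omega = sum_{i<j} (∂f_j/∂x_i - ∂f_i/∂x_j) dx_i ∧ dx_j:
  coeff of dx ∧ dy: 0
  coeff of dx ∧ dz: -3*y
  coeff of dy ∧ dz: -3*x + y - 2
Step 2: Apply d again to each 2-form coefficient. The only possible 3-form in R^3 is dx ∧ dy ∧ dz, with coefficient
  ∂(coeff of dy∧dz)/∂x - ∂(coeff of dx∧dz)/∂y + ∂(coeff of dx∧dy)/∂z
  = ∂/∂x (-3*x + y - 2) - ∂/∂y (-3*y) + ∂/∂z (0).
Each of these terms simplifies to sums of mixed partials that cancel in pairs. The result is 0 (by equality of mixed partials for smooth functions — Schwarz / Clairaut).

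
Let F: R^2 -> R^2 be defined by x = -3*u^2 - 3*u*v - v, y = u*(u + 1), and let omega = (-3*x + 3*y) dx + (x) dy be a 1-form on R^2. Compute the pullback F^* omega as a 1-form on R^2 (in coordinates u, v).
F^* omega = (-78*u^3 - 96*u^2*v - 21*u^2 - 27*u*v^2 - 32*u*v - 9*v^2 - v) du + (-36*u^3 - 27*u^2*v - 21*u^2 - 18*u*v - 3*u - 3*v) dv

Using F^*(f dg) = (f ∘ F) d(g ∘ F), substitute each coordinate x_i by F_i(u, v) in f_i, and replace dx_i by d F_i = (∂F_i/∂u) du + (∂F_i/∂v) dv.
  For the x component: f_1(F) = 12*u^2 + 9*u*v + 3*u + 3*v; d F_1 = (-6*u - 3*v) du + (-3*u - 1) dv
  For the y component: f_2(F) = -3*u^2 - 3*u*v - v; d F_2 = (2*u + 1) du + (0) dv
Combining and collecting du, dv coefficients:
  coeff of du: -78*u^3 - 96*u^2*v - 21*u^2 - 27*u*v^2 - 32*u*v - 9*v^2 - v
  coeff of dv: -36*u^3 - 27*u^2*v - 21*u^2 - 18*u*v - 3*u - 3*v
F^* omega = (-78*u^3 - 96*u^2*v - 21*u^2 - 27*u*v^2 - 32*u*v - 9*v^2 - v) du + (-36*u^3 - 27*u^2*v - 21*u^2 - 18*u*v - 3*u - 3*v) dv.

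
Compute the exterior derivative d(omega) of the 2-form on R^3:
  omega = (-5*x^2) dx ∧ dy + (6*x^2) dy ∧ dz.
d(omega) = (12*x) dx ∧ dy ∧ dz

For a 2-form omega = sum_{i<j} g_{ij} dx_i ∧ dx_j, the exterior derivative is
  d(omega) = sum_{i<j} d(g_{ij}) ∧ dx_i ∧ dx_j = sum_{i<j, k} (∂g_{ij}/∂x_k) dx_k ∧ dx_i ∧ dx_j.
Expand each term, using dx_k ∧ dx_i ∧ dx_j = sgn(permutation) dx_{(a)} ∧ dx_{(b)} ∧ dx_{(c)} with (a < b < c) sorted:
  d(6*x^2) includes (∂/∂x)(6*x^2) dx = (12*x) dx, which multiplied by dy ∧ dz gives (12*x) dx ∧ dy ∧ dz
Collecting like 3-forms: d(omega) = (12*x) dx ∧ dy ∧ dz.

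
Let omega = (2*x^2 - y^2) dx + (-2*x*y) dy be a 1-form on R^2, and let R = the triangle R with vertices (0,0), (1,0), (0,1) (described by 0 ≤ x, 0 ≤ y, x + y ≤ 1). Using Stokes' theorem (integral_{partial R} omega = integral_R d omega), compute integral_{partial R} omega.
integral_(partial R) omega = 0

Stokes: integral_partial_R omega = integral_R d omega with d omega = (∂Q/∂x - ∂P/∂y) dx ∧ dy.
  ∂Q/∂x = -2*y
  ∂P/∂y = -2*y
  integrand = ∂Q/∂x - ∂P/∂y = 0.
Integrating over R: integral_0^1 integral_0^{1-x} (0) dy dx = 0.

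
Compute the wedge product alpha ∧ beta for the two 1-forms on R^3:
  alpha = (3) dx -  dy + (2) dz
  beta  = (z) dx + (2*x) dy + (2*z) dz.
alpha ∧ beta = (6*x + z) dx ∧ dy + (4*z) dx ∧ dz + (-4*x - 2*z) dy ∧ dz

Distribute the wedge, using dx_i ∧ dx_j = -dx_j ∧ dx_i and dx_i ∧ dx_i = 0. For each pair (i, j) with i < j, the coefficient of dx_i ∧ dx_j in alpha ∧ beta is (alpha_i * beta_j - alpha_j * beta_i). Collecting: alpha ∧ beta = (6*x + z) dx ∧ dy + (4*z) dx ∧ dz + (-4*x - 2*z) dy ∧ dz.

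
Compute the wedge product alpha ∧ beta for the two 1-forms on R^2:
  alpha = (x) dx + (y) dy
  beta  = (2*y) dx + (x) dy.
alpha ∧ beta = (x^2 - 2*y^2) dx ∧ dy

Distribute the wedge, using dx_i ∧ dx_j = -dx_j ∧ dx_i and dx_i ∧ dx_i = 0. For each pair (i, j) with i < j, the coefficient of dx_i ∧ dx_j in alpha ∧ beta is (alpha_i * beta_j - alpha_j * beta_i). Collecting: alpha ∧ beta = (x^2 - 2*y^2) dx ∧ dy.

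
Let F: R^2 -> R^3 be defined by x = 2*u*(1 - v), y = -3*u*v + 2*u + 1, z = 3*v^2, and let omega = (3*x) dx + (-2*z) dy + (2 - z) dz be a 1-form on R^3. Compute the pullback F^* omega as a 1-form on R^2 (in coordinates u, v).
F^* omega = (12*u*v^2 - 24*u*v + 12*u + 18*v^3 - 12*v^2) du + (12*u^2*v - 12*u^2 + 18*u*v^2 - 18*v^3 + 12*v) dv

Using F^*(f dg) = (f ∘ F) d(g ∘ F), substitute each coordinate x_i by F_i(u, v) in f_i, and replace dx_i by d F_i = (∂F_i/∂u) du + (∂F_i/∂v) dv.
  For the x component: f_1(F) = 6*u*(1 - v); d F_1 = (2 - 2*v) du + (-2*u) dv
  For the y component: f_2(F) = -6*v^2; d F_2 = (2 - 3*v) du + (-3*u) dv
  For the z component: f_3(F) = 2 - 3*v^2; d F_3 = (0) du + (6*v) dv
Combining and collecting du, dv coefficients:
  coeff of du: 12*u*v^2 - 24*u*v + 12*u + 18*v^3 - 12*v^2
  coeff of dv: 12*u^2*v - 12*u^2 + 18*u*v^2 - 18*v^3 + 12*v
F^* omega = (12*u*v^2 - 24*u*v + 12*u + 18*v^3 - 12*v^2) du + (12*u^2*v - 12*u^2 + 18*u*v^2 - 18*v^3 + 12*v) dv.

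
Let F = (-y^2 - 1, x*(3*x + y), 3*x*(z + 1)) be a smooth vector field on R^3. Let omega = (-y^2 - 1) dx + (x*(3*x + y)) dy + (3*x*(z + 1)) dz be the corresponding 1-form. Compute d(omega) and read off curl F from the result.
d(omega) = (0) dy ∧ dz + (-3*z - 3) dz ∧ dx + (6*x + 3*y) dx ∧ dy; curl F = (0, -3*z - 3, 6*x + 3*y)

d omega = sum_{i<j} (∂f_j/∂x_i - ∂f_i/∂x_j) dx_i ∧ dx_j. Under the identification (dy ∧ dz, dz ∧ dx, dx ∧ dy) ↔ (e_x, e_y, e_z), the coefficients are exactly the components of curl F. Compute:
  ∂R/∂y - ∂Q/∂z = (0) - (0) = 0
  ∂P/∂z - ∂R/∂x = (0) - (3*z + 3) = -3*z - 3
  ∂Q/∂x - ∂P/∂y = (6*x + y) - (-2*y) = 6*x + 3*y.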